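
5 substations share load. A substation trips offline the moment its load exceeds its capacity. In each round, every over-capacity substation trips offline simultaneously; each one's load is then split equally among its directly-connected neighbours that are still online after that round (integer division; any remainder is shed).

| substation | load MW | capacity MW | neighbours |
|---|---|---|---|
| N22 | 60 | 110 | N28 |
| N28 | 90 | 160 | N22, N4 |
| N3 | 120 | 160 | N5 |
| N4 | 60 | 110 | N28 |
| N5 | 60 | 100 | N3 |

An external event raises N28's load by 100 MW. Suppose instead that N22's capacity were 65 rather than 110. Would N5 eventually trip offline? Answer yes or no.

no

With N22's capacity at 65:
Round 1 — N28 at 190 > 160. N28 trips offline.
  N28 sheds 190 MW to N22, N4: 95 each.
    N22: 60+95 = 155 > 65
    N4: 60+95 = 155 > 110
Round 2 — N22, N4 trip offline.
  N22 sheds 155 MW: no online neighbours, lost.
  N4 sheds 155 MW: no online neighbours, lost.
No further trips.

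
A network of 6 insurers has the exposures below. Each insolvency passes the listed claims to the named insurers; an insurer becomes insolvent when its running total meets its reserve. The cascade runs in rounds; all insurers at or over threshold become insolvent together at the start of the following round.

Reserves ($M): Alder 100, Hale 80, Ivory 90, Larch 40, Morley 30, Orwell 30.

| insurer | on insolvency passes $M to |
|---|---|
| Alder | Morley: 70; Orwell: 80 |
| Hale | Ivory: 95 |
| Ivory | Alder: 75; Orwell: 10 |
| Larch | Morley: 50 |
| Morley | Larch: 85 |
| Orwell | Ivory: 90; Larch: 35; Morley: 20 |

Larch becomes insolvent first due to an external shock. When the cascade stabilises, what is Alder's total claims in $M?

Round 1 — Larch becomes insolvent (initial).
  Morley: +50 → 50 ≥ 30
Round 2 — Morley becomes insolvent.
No further insolvencies.

0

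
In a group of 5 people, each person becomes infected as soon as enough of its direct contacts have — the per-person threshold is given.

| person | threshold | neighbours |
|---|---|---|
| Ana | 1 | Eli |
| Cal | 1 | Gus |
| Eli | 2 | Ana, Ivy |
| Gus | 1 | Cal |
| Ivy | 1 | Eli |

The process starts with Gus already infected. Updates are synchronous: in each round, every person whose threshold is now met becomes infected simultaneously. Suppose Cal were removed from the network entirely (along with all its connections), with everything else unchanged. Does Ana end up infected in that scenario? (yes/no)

With Cal removed:
Round 1 — Gus becomes infected (initial).
Round 2 — no new infections; cascade stops.

no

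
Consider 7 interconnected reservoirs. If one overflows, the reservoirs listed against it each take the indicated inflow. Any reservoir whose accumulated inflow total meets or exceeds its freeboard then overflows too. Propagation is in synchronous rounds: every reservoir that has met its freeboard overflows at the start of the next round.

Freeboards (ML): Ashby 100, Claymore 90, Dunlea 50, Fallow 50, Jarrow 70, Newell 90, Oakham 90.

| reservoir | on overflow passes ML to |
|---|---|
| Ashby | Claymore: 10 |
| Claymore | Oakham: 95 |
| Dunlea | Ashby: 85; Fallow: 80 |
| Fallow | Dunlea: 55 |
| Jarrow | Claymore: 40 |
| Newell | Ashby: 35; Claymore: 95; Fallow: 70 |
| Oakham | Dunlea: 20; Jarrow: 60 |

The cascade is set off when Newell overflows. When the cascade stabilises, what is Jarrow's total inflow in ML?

60

Round 1 — Newell overflows (initial).
  Ashby: +35 → 35 < 100
  Claymore: +95 → 95 ≥ 90
  Fallow: +70 → 70 ≥ 50
Round 2 — Claymore, Fallow overflow.
  Dunlea: +55 → 55 ≥ 50
  Oakham: +95 → 95 ≥ 90
Round 3 — Dunlea, Oakham overflow.
  Ashby: +85 → 120 ≥ 100
  Jarrow: +60 → 60 < 70
Round 4 — Ashby overflows.
No further overflows.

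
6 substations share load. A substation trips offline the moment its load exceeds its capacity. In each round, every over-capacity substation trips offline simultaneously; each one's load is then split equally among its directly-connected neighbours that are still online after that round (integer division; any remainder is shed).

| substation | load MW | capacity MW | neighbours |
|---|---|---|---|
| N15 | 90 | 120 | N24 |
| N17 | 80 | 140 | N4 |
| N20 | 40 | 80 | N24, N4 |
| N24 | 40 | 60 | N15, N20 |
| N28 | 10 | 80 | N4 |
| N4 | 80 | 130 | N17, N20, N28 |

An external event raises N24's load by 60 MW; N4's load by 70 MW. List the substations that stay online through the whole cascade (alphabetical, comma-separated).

Round 1 — N24 at 100 > 60; N4 at 150 > 130. N24, N4 trip offline.
  N24 sheds 100 MW to N15, N20: 50 each.
    N15: 90+50 = 140 > 120
    N20: 40+50 = 90 > 80
  N4 sheds 150 MW to N17, N20, N28: 50 each.
    N17: 80+50 = 130 ≤ 140
    N20: 90+50 = 140 > 80
    N28: 10+50 = 60 ≤ 80
Round 2 — N15, N20 trip offline.
  N15 sheds 140 MW: no online neighbours, lost.
  N20 sheds 140 MW: no online neighbours, lost.
No further trips.

N17, N28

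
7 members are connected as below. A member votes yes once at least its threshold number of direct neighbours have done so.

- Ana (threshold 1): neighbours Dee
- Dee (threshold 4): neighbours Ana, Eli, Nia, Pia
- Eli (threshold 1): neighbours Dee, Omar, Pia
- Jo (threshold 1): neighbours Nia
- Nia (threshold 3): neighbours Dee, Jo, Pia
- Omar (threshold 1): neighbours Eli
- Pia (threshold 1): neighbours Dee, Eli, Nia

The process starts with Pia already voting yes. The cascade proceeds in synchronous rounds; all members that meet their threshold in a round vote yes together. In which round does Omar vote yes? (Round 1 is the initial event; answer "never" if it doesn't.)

Round 1 — Pia votes yes (initial).
Round 2 — checking thresholds:
  Dee: 1 of 4 neighbours < 4, not yet.
  Eli: 1 of 3 neighbours ≥ 1, votes yes.
  Nia: 1 of 3 neighbours < 3, not yet.
Round 3 — checking thresholds:
  Dee: 2 of 4 neighbours < 4, not yet.
  Nia: 1 of 3 neighbours < 3, not yet.
  Omar: 1 of 1 neighbours ≥ 1, votes yes.
Round 4 — no new yes votes; cascade stops.

3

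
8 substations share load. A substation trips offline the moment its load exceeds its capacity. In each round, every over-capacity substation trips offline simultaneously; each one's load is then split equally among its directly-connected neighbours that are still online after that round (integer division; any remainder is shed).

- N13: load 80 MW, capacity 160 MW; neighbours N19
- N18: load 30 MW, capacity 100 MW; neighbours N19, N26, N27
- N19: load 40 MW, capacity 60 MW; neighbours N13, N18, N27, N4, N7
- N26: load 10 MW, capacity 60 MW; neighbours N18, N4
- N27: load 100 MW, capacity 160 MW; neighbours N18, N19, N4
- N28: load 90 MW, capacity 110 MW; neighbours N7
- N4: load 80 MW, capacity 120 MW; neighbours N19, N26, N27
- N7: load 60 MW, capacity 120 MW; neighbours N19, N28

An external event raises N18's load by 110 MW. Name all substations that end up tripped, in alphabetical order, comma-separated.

N18, N19, N26, N27, N4

Round 1 — N18 at 140 > 100. N18 trips offline.
  N18 sheds 140 MW to N19, N26, N27: 46 each (2 lost).
    N19: 40+46 = 86 > 60
    N26: 10+46 = 56 ≤ 60
    N27: 100+46 = 146 ≤ 160
Round 2 — N19 trips offline.
  N19 sheds 86 MW to N13, N27, N4, N7: 21 each (2 lost).
    N13: 80+21 = 101 ≤ 160
    N27: 146+21 = 167 > 160
    N4: 80+21 = 101 ≤ 120
    N7: 60+21 = 81 ≤ 120
Round 3 — N27 trips offline.
  N27 sheds 167 MW to N4: 167 each.
    N4: 101+167 = 268 > 120
Round 4 — N4 trips offline.
  N4 sheds 268 MW to N26: 268 each.
    N26: 56+268 = 324 > 60
Round 5 — N26 trips offline.
  N26 sheds 324 MW: no online neighbours, lost.
No further trips.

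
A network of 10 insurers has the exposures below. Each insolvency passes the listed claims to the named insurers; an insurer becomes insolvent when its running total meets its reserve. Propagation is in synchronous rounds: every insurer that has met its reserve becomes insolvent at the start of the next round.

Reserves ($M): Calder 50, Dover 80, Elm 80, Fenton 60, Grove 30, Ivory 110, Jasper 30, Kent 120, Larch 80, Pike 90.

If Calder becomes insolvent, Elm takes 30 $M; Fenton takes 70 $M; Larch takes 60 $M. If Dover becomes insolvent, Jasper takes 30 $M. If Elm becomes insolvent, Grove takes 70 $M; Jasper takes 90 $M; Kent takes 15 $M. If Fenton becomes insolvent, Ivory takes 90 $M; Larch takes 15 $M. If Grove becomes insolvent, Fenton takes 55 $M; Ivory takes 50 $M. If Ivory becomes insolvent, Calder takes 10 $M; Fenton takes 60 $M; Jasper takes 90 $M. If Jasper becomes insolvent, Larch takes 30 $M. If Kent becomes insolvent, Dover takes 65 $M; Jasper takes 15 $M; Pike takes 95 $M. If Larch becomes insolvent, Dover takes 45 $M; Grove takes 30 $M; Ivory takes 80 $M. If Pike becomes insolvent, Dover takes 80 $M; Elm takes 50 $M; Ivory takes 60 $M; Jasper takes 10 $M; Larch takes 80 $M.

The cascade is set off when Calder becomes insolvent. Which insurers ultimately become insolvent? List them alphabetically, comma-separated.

Round 1 — Calder becomes insolvent (initial).
  Elm: +30 → 30 < 80
  Fenton: +70 → 70 ≥ 60
  Larch: +60 → 60 < 80
Round 2 — Fenton becomes insolvent.
  Ivory: +90 → 90 < 110
  Larch: +15 → 75 < 80
No further insolvencies.

Calder, Fenton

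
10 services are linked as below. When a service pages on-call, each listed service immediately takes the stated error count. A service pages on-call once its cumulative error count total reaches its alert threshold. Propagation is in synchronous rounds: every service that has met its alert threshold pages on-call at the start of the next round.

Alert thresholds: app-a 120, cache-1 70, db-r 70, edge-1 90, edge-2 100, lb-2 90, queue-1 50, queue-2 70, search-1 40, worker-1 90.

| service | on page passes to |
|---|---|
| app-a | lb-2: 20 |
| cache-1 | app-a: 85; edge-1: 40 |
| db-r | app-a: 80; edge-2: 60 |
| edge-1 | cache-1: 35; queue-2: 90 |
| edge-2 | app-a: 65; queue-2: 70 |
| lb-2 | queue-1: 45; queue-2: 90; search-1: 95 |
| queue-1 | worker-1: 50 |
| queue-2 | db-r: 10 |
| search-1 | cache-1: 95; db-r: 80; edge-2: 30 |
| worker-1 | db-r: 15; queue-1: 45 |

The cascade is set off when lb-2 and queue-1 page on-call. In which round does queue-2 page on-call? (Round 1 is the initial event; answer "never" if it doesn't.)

2

Round 1 — lb-2, queue-1 page on-call (initial).
  queue-2: +90 → 90 ≥ 70
  search-1: +95 → 95 ≥ 40
  worker-1: +50 → 50 < 90
Round 2 — queue-2, search-1 page on-call.
  cache-1: +95 → 95 ≥ 70
  db-r: +10+80 → 90 ≥ 70
  edge-2: +30 → 30 < 100
Round 3 — cache-1, db-r page on-call.
  app-a: +85+80 → 165 ≥ 120
  edge-1: +40 → 40 < 90
  edge-2: +60 → 90 < 100
Round 4 — app-a pages on-call.
No further pages.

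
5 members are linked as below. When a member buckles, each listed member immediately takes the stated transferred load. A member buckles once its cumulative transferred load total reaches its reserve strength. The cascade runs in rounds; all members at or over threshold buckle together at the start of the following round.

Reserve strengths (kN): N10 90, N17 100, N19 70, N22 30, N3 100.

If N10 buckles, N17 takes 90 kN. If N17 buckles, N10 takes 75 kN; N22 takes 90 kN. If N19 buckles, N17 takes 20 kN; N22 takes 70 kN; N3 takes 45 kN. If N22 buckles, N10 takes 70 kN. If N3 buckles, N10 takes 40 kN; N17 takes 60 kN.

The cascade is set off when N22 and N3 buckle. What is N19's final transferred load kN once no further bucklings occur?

0

Round 1 — N22, N3 buckle (initial).
  N10: +70+40 → 110 ≥ 90
  N17: +60 → 60 < 100
Round 2 — N10 buckles.
  N17: +90 → 150 ≥ 100
Round 3 — N17 buckles.
No further bucklings.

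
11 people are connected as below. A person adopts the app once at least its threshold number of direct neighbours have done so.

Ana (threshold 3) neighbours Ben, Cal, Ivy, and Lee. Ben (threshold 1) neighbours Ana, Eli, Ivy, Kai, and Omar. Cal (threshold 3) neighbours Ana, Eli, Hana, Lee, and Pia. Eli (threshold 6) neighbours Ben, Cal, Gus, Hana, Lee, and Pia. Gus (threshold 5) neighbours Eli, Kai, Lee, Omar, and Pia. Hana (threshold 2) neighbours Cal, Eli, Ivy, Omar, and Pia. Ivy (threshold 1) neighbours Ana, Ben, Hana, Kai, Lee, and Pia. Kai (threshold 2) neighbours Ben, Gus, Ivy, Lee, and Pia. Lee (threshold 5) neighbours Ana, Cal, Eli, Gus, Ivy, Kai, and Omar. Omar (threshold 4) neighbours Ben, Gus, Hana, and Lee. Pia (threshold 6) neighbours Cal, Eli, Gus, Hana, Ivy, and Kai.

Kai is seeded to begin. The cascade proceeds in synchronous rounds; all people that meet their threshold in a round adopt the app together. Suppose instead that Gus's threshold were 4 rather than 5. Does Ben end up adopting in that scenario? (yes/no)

With Gus's threshold at 4:
Round 1 — Kai adopts the app (initial).
Round 2 — checking thresholds:
  Ben: 1 of 5 neighbours ≥ 1, adopts the app.
  Gus: 1 of 5 neighbours < 4, holds.
  Ivy: 1 of 6 neighbours ≥ 1, adopts the app.
  Lee: 1 of 7 neighbours < 5, holds.
  Pia: 1 of 6 neighbours < 6, holds.
Round 3 — no new adoptions; cascade stops.

yes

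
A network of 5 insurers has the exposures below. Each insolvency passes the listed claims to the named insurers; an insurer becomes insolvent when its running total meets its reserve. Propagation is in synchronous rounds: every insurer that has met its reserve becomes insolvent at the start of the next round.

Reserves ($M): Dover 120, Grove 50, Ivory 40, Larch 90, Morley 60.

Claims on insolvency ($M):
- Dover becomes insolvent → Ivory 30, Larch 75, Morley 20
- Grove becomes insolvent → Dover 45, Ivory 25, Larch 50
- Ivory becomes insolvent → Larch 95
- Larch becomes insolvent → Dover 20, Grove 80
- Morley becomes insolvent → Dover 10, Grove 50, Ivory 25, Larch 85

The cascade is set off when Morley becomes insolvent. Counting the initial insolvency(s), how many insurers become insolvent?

4

Round 1 — Morley becomes insolvent (initial).
  Dover: +10 → 10 < 120
  Grove: +50 → 50 ≥ 50
  Ivory: +25 → 25 < 40
  Larch: +85 → 85 < 90
Round 2 — Grove becomes insolvent.
  Dover: +45 → 55 < 120
  Ivory: +25 → 50 ≥ 40
  Larch: +50 → 135 ≥ 90
Round 3 — Ivory, Larch become insolvent.
  Dover: +20 → 75 < 120
No further insolvencies.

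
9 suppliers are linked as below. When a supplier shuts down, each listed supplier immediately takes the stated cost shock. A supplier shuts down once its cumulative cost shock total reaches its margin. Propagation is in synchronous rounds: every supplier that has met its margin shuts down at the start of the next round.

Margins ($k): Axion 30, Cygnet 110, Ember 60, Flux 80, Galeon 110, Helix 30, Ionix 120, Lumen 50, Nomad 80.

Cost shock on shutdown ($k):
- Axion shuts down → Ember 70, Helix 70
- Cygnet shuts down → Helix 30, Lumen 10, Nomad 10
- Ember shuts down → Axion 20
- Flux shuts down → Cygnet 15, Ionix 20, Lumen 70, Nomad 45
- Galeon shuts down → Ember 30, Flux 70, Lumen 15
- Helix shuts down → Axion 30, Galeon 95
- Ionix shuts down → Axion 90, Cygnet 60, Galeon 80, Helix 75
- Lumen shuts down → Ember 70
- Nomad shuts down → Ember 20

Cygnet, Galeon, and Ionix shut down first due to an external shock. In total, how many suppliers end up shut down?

6

Round 1 — Cygnet, Galeon, Ionix shut down (initial).
  Axion: +90 → 90 ≥ 30
  Ember: +30 → 30 < 60
  Flux: +70 → 70 < 80
  Helix: +30+75 → 105 ≥ 30
  Lumen: +10+15 → 25 < 50
  Nomad: +10 → 10 < 80
Round 2 — Axion, Helix shut down.
  Ember: +70 → 100 ≥ 60
Round 3 — Ember shuts down.
No further shutdowns.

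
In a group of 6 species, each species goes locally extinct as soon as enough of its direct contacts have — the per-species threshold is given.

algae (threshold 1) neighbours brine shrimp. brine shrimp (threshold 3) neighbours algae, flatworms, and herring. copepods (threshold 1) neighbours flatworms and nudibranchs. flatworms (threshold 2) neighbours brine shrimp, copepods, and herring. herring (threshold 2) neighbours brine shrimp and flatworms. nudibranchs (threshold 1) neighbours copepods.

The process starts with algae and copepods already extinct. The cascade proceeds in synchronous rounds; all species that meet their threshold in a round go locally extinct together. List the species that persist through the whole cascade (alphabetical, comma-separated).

Round 1 — algae, copepods go locally extinct (initial).
Round 2 — checking thresholds:
  brine shrimp: 1 of 3 neighbours < 3, holds.
  flatworms: 1 of 3 neighbours < 2, holds.
  nudibranchs: 1 of 1 neighbours ≥ 1, goes locally extinct.
Round 3 — no new extinctions; cascade stops.

brine shrimp, flatworms, herring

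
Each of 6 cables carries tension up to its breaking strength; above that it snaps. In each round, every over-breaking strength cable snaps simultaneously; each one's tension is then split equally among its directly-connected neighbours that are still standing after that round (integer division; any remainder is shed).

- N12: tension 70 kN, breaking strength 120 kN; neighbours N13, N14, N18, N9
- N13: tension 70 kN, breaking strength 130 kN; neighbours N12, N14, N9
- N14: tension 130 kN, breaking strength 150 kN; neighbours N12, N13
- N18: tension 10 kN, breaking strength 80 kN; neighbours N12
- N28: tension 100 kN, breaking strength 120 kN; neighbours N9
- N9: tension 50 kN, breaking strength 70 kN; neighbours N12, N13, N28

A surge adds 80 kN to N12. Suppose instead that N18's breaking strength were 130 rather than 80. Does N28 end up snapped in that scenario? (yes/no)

With N18's breaking strength at 130:
Round 1 — N12 at 150 > 120. N12 snaps.
  N12 sheds 150 kN to N13, N14, N18, N9: 37 each (2 lost).
    N13: 70+37 = 107 ≤ 130
    N14: 130+37 = 167 > 150
    N18: 10+37 = 47 ≤ 130
    N9: 50+37 = 87 > 70
Round 2 — N14, N9 snap.
  N14 sheds 167 kN to N13: 167 each.
    N13: 107+167 = 274 > 130
  N9 sheds 87 kN to N13, N28: 43 each (1 lost).
    N13: 274+43 = 317 > 130
    N28: 100+43 = 143 > 120
Round 3 — N13, N28 snap.
  N13 sheds 317 kN: no online neighbours, lost.
  N28 sheds 143 kN: no online neighbours, lost.
No further breaks.

yes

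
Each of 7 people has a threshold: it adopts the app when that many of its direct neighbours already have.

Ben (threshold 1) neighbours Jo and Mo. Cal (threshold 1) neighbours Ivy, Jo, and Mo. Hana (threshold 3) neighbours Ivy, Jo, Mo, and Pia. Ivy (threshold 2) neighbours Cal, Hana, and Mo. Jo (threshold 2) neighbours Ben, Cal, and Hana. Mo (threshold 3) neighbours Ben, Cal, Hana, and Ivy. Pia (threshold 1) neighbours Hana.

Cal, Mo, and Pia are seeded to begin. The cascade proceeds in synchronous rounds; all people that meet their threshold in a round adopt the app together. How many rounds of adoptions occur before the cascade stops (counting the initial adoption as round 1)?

Round 1 — Cal, Mo, Pia adopt the app (initial).
Round 2 — checking thresholds:
  Ben: 1 of 2 neighbours ≥ 1, adopts the app.
  Hana: 2 of 4 neighbours < 3, not yet.
  Ivy: 2 of 3 neighbours ≥ 2, adopts the app.
  Jo: 1 of 3 neighbours < 2, not yet.
Round 3 — checking thresholds:
  Hana: 3 of 4 neighbours ≥ 3, adopts the app.
  Jo: 2 of 3 neighbours ≥ 2, adopts the app.
Round 4 — no new adoptions; cascade stops.

3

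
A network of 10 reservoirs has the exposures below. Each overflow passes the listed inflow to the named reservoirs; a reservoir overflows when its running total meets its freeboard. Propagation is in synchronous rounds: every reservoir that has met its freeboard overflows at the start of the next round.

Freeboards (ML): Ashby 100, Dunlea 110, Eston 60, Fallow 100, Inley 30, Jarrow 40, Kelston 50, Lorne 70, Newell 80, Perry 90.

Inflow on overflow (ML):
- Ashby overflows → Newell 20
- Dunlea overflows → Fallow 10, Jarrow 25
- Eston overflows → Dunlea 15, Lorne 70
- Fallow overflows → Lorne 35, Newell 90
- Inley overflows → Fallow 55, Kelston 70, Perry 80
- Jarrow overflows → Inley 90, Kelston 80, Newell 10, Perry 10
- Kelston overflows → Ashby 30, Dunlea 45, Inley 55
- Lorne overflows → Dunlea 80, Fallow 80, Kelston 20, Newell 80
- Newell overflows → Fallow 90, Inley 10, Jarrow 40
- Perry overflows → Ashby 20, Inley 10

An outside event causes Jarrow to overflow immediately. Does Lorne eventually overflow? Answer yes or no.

Round 1 — Jarrow overflows (initial).
  Inley: +90 → 90 ≥ 30
  Kelston: +80 → 80 ≥ 50
  Newell: +10 → 10 < 80
  Perry: +10 → 10 < 90
Round 2 — Inley, Kelston overflow.
  Ashby: +30 → 30 < 100
  Dunlea: +45 → 45 < 110
  Fallow: +55 → 55 < 100
  Perry: +80 → 90 ≥ 90
Round 3 — Perry overflows.
  Ashby: +20 → 50 < 100
No further overflows.

no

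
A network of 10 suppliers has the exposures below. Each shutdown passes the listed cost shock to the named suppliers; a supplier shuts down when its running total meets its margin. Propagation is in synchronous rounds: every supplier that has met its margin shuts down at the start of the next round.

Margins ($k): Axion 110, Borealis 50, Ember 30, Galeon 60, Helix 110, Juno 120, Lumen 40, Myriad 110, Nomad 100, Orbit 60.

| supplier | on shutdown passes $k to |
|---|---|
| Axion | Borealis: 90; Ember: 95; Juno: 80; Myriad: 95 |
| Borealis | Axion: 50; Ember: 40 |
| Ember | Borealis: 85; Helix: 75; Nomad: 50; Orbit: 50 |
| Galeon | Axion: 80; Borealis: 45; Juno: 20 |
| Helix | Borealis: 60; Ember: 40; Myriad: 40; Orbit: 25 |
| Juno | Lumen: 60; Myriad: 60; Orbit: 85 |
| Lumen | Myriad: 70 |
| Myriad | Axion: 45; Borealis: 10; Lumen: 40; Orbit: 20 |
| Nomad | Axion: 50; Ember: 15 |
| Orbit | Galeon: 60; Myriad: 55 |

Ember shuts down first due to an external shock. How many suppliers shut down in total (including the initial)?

Round 1 — Ember shuts down (initial).
  Borealis: +85 → 85 ≥ 50
  Helix: +75 → 75 < 110
  Nomad: +50 → 50 < 100
  Orbit: +50 → 50 < 60
Round 2 — Borealis shuts down.
  Axion: +50 → 50 < 110
No further shutdowns.

2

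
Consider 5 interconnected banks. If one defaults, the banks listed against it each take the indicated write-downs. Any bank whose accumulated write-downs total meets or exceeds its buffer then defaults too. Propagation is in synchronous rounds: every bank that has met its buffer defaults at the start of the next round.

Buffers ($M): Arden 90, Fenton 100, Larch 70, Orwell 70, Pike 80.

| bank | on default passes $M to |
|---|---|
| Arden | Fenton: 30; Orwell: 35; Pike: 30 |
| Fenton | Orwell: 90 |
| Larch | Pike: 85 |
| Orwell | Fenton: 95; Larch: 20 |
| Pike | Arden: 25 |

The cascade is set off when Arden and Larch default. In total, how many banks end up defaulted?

Round 1 — Arden, Larch default (initial).
  Fenton: +30 → 30 < 100
  Orwell: +35 → 35 < 70
  Pike: +30+85 → 115 ≥ 80
Round 2 — Pike defaults.
No further defaults.

3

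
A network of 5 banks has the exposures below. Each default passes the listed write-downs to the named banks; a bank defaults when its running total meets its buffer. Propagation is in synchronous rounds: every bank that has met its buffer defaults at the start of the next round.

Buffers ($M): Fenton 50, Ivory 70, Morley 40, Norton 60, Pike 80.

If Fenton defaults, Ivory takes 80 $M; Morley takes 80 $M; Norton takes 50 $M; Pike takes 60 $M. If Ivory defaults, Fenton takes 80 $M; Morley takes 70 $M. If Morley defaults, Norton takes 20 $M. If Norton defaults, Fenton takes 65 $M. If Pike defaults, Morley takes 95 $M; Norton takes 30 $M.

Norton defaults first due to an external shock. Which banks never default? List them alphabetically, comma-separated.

Pike

Round 1 — Norton defaults (initial).
  Fenton: +65 → 65 ≥ 50
Round 2 — Fenton defaults.
  Ivory: +80 → 80 ≥ 70
  Morley: +80 → 80 ≥ 40
  Pike: +60 → 60 < 80
Round 3 — Ivory, Morley default.
No further defaults.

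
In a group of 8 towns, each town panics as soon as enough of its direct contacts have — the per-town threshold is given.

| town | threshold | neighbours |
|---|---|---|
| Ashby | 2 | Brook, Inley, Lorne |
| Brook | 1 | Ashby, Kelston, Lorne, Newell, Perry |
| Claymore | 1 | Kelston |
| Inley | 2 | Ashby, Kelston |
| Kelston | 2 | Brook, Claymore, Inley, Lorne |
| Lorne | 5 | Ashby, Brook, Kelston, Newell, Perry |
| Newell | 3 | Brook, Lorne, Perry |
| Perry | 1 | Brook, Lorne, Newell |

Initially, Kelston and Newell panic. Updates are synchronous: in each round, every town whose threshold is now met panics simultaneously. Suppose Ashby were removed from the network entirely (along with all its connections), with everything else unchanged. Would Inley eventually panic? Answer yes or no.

no

With Ashby removed:
Round 1 — Kelston, Newell panic (initial).
Round 2 — checking thresholds:
  Brook: 2 of 4 neighbours ≥ 1, panics.
  Claymore: 1 of 1 neighbours ≥ 1, panics.
  Inley: 1 of 1 neighbours < 2, not yet.
  Lorne: 2 of 4 neighbours < 5, not yet.
  Perry: 1 of 3 neighbours ≥ 1, panics.
Round 3 — no new panics; cascade stops.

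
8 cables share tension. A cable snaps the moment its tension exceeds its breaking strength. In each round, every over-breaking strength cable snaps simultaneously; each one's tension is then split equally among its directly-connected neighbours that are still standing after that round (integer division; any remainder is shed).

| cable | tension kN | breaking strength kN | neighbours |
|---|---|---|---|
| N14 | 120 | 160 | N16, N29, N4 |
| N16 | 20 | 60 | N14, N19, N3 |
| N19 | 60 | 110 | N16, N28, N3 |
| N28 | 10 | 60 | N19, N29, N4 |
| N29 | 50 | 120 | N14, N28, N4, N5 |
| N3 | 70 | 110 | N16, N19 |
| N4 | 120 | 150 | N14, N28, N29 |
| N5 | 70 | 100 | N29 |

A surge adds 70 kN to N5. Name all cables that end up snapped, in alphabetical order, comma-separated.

Round 1 — N5 at 140 > 100. N5 snaps.
  N5 sheds 140 kN to N29: 140 each.
    N29: 50+140 = 190 > 120
Round 2 — N29 snaps.
  N29 sheds 190 kN to N14, N28, N4: 63 each (1 lost).
    N14: 120+63 = 183 > 160
    N28: 10+63 = 73 > 60
    N4: 120+63 = 183 > 150
Round 3 — N14, N28, N4 snap.
  N14 sheds 183 kN to N16: 183 each.
    N16: 20+183 = 203 > 60
  N28 sheds 73 kN to N19: 73 each.
    N19: 60+73 = 133 > 110
  N4 sheds 183 kN: no online neighbours, lost.
Round 4 — N16, N19 snap.
  N16 sheds 203 kN to N3: 203 each.
    N3: 70+203 = 273 > 110
  N19 sheds 133 kN to N3: 133 each.
    N3: 273+133 = 406 > 110
Round 5 — N3 snaps.
  N3 sheds 406 kN: no online neighbours, lost.
No further breaks.

N14, N16, N19, N28, N29, N3, N4, N5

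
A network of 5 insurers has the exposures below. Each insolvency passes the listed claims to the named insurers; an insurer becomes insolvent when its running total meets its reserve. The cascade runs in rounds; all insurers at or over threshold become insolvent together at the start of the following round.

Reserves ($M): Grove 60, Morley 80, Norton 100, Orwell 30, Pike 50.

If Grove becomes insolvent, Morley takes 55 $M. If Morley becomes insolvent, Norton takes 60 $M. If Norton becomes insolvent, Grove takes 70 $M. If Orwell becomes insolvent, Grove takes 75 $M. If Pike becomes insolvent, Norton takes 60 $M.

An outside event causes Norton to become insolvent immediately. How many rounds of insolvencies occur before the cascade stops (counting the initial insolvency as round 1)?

2

Round 1 — Norton becomes insolvent (initial).
  Grove: +70 → 70 ≥ 60
Round 2 — Grove becomes insolvent.
  Morley: +55 → 55 < 80
No further insolvencies.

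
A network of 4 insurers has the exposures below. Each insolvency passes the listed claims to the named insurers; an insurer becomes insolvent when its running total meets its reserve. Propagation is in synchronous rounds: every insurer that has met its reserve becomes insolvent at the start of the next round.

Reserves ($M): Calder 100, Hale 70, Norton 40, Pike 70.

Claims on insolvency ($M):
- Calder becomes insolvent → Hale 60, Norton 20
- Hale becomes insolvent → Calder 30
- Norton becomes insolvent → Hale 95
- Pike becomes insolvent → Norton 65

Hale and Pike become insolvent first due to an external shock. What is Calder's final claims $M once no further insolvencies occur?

30

Round 1 — Hale, Pike become insolvent (initial).
  Calder: +30 → 30 < 100
  Norton: +65 → 65 ≥ 40
Round 2 — Norton becomes insolvent.
No further insolvencies.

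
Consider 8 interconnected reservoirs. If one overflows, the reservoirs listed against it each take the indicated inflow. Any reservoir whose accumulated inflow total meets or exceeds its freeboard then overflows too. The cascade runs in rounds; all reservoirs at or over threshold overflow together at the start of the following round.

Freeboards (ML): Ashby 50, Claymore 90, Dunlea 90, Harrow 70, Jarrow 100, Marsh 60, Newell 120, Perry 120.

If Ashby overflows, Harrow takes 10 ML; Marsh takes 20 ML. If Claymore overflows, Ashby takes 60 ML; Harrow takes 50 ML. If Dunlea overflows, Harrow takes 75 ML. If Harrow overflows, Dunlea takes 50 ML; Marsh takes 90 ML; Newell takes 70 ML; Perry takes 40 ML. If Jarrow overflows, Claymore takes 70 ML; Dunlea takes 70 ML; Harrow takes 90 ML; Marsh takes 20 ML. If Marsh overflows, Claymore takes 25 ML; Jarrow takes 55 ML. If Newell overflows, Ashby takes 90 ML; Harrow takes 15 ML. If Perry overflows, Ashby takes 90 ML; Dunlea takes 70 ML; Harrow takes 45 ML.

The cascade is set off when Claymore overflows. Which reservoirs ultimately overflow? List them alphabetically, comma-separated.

Ashby, Claymore

Round 1 — Claymore overflows (initial).
  Ashby: +60 → 60 ≥ 50
  Harrow: +50 → 50 < 70
Round 2 — Ashby overflows.
  Harrow: +10 → 60 < 70
  Marsh: +20 → 20 < 60
No further overflows.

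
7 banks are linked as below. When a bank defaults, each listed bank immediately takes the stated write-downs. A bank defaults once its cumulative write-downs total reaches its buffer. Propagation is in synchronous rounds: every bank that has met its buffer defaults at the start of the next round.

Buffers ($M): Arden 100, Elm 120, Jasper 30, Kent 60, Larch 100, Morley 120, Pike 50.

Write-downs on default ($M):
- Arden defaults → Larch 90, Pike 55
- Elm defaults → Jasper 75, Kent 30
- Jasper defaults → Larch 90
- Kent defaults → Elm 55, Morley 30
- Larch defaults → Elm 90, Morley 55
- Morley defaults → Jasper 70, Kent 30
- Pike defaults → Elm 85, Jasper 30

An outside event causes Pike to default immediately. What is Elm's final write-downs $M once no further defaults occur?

Round 1 — Pike defaults (initial).
  Elm: +85 → 85 < 120
  Jasper: +30 → 30 ≥ 30
Round 2 — Jasper defaults.
  Larch: +90 → 90 < 100
No further defaults.

85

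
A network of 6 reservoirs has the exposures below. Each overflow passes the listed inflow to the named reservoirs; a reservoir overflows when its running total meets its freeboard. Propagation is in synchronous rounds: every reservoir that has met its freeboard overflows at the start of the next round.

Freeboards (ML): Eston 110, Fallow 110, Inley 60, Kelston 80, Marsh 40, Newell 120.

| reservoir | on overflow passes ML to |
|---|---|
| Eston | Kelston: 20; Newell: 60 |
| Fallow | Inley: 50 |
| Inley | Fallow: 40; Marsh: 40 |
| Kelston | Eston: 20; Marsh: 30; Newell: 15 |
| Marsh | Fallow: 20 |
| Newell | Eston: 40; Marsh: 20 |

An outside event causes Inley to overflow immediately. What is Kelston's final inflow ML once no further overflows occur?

0

Round 1 — Inley overflows (initial).
  Fallow: +40 → 40 < 110
  Marsh: +40 → 40 ≥ 40
Round 2 — Marsh overflows.
  Fallow: +20 → 60 < 110
No further overflows.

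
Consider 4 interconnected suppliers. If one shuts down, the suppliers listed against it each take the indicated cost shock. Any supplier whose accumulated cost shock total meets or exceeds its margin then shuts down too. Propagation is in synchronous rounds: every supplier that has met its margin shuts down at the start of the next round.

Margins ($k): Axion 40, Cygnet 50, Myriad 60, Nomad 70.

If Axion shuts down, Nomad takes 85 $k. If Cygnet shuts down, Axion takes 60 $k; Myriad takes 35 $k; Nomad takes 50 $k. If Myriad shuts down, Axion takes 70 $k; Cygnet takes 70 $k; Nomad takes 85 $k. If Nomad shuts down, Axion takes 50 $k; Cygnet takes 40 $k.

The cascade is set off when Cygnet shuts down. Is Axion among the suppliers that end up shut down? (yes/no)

Round 1 — Cygnet shuts down (initial).
  Axion: +60 → 60 ≥ 40
  Myriad: +35 → 35 < 60
  Nomad: +50 → 50 < 70
Round 2 — Axion shuts down.
  Nomad: +85 → 135 ≥ 70
Round 3 — Nomad shuts down.
No further shutdowns.

yes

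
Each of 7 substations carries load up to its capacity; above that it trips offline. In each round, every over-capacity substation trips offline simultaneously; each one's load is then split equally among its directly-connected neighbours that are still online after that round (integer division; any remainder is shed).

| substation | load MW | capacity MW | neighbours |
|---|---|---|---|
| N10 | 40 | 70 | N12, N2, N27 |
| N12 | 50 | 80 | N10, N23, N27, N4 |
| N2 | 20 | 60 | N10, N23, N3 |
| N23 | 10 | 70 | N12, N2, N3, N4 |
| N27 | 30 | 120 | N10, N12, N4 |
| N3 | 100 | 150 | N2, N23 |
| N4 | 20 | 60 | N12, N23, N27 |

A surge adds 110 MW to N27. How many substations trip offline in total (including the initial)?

Round 1 — N27 at 140 > 120. N27 trips offline.
  N27 sheds 140 MW to N10, N12, N4: 46 each (2 lost).
    N10: 40+46 = 86 > 70
    N12: 50+46 = 96 > 80
    N4: 20+46 = 66 > 60
Round 2 — N10, N12, N4 trip offline.
  N10 sheds 86 MW to N2: 86 each.
    N2: 20+86 = 106 > 60
  N12 sheds 96 MW to N23: 96 each.
    N23: 10+96 = 106 > 70
  N4 sheds 66 MW to N23: 66 each.
    N23: 106+66 = 172 > 70
Round 3 — N2, N23 trip offline.
  N2 sheds 106 MW to N3: 106 each.
    N3: 100+106 = 206 > 150
  N23 sheds 172 MW to N3: 172 each.
    N3: 206+172 = 378 > 150
Round 4 — N3 trips offline.
  N3 sheds 378 MW: no online neighbours, lost.
No further trips.

7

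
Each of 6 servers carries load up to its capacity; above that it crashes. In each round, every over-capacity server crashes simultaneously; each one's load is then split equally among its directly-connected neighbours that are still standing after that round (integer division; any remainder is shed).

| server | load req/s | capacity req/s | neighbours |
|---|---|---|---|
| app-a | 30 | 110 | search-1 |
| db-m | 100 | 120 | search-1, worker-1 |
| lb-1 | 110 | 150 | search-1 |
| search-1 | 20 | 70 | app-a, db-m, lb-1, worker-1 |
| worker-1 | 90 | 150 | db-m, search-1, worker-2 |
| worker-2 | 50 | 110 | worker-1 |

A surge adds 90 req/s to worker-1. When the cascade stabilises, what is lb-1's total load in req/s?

Round 1 — worker-1 at 180 > 150. worker-1 crashes.
  worker-1 sheds 180 req/s to db-m, search-1, worker-2: 60 each.
    db-m: 100+60 = 160 > 120
    search-1: 20+60 = 80 > 70
    worker-2: 50+60 = 110 ≤ 110
Round 2 — db-m, search-1 crash.
  db-m sheds 160 req/s: no online neighbours, lost.
  search-1 sheds 80 req/s to app-a, lb-1: 40 each.
    app-a: 30+40 = 70 ≤ 110
    lb-1: 110+40 = 150 ≤ 150
No further crashes.

150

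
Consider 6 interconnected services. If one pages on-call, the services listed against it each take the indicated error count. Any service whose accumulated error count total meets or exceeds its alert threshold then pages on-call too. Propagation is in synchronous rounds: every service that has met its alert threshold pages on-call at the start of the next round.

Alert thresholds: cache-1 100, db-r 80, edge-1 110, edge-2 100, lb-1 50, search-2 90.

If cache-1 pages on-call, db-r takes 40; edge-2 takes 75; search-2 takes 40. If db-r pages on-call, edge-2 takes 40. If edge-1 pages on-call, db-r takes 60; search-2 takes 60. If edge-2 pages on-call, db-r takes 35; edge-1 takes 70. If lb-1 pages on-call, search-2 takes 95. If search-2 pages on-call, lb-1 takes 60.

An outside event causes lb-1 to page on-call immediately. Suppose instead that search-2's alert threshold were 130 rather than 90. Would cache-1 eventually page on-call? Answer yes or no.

With search-2's alert threshold at 130:
Round 1 — lb-1 pages on-call (initial).
  search-2: +95 → 95 < 130
No further pages.

no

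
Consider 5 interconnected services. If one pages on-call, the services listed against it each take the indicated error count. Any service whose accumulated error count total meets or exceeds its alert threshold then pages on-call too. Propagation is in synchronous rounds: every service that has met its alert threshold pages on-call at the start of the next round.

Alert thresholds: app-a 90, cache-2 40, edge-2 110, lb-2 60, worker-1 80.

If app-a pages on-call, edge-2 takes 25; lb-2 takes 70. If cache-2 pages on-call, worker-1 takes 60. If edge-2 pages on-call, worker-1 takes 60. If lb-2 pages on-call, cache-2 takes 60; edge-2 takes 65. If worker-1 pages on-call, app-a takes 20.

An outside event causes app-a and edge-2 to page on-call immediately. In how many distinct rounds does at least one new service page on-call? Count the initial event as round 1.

4

Round 1 — app-a, edge-2 page on-call (initial).
  lb-2: +70 → 70 ≥ 60
  worker-1: +60 → 60 < 80
Round 2 — lb-2 pages on-call.
  cache-2: +60 → 60 ≥ 40
Round 3 — cache-2 pages on-call.
  worker-1: +60 → 120 ≥ 80
Round 4 — worker-1 pages on-call.
No further pages.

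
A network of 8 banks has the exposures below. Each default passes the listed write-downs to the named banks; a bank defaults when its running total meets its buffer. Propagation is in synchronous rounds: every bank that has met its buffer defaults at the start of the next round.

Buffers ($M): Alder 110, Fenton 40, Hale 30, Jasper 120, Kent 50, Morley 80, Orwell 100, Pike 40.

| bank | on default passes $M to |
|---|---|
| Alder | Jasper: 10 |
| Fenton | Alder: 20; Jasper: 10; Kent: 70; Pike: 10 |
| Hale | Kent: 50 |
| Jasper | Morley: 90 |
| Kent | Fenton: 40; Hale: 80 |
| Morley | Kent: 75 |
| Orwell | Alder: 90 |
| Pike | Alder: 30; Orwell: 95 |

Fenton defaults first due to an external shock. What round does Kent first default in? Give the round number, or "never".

2

Round 1 — Fenton defaults (initial).
  Alder: +20 → 20 < 110
  Jasper: +10 → 10 < 120
  Kent: +70 → 70 ≥ 50
  Pike: +10 → 10 < 40
Round 2 — Kent defaults.
  Hale: +80 → 80 ≥ 30
Round 3 — Hale defaults.
No further defaults.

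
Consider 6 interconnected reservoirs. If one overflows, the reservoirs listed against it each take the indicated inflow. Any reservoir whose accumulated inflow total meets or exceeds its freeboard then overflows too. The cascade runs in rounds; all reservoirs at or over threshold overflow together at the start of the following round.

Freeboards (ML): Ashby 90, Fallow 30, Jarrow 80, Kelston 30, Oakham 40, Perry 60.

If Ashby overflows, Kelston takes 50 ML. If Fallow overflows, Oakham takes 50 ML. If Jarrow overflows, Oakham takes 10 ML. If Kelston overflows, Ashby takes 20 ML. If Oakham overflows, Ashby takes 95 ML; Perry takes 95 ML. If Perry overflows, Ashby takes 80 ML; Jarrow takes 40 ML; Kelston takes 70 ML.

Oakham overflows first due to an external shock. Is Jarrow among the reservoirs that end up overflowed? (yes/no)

no

Round 1 — Oakham overflows (initial).
  Ashby: +95 → 95 ≥ 90
  Perry: +95 → 95 ≥ 60
Round 2 — Ashby, Perry overflow.
  Jarrow: +40 → 40 < 80
  Kelston: +50+70 → 120 ≥ 30
Round 3 — Kelston overflows.
No further overflows.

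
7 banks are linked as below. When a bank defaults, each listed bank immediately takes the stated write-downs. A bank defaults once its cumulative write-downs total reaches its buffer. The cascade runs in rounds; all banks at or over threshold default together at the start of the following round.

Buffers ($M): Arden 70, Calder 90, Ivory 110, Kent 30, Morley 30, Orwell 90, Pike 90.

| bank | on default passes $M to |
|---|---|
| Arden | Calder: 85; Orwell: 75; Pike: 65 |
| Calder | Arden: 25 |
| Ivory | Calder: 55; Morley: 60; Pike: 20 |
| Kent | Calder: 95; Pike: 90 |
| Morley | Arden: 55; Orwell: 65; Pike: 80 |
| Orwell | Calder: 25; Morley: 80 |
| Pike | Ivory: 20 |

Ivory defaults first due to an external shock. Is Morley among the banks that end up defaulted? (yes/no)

yes

Round 1 — Ivory defaults (initial).
  Calder: +55 → 55 < 90
  Morley: +60 → 60 ≥ 30
  Pike: +20 → 20 < 90
Round 2 — Morley defaults.
  Arden: +55 → 55 < 70
  Orwell: +65 → 65 < 90
  Pike: +80 → 100 ≥ 90
Round 3 — Pike defaults.
No further defaults.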